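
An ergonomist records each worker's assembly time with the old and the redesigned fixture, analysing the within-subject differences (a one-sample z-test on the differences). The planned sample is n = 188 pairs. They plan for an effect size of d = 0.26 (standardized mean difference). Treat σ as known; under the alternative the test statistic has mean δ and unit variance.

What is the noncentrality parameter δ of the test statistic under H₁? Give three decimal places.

δ = d·√n = 0.26 × √188 = 3.5649

δ ≈ 3.565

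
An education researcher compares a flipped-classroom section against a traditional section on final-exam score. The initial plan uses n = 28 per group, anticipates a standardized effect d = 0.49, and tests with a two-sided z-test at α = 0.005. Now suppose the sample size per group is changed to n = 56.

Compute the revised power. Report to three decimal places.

With n = 56 per group: δ = d·√(n/2) = 0.49 × √(56/2) = 2.5928. Critical value z_{0.0025} = 2.807.
Revised power = Φ(δ − 2.807) + Φ(−δ − 2.807) = Φ(-0.214) + Φ(-5.400) = 0.4152 + 0.0000 = 0.4152.

Power ≈ 0.415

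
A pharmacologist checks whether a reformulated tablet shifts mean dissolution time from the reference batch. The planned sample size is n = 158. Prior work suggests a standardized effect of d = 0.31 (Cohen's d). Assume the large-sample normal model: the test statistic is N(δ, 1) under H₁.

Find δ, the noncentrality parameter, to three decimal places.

The noncentrality parameter scales effect size by the design's sample-size factor: δ = d·√n = 0.31 × √158 = 3.8966

δ ≈ 3.897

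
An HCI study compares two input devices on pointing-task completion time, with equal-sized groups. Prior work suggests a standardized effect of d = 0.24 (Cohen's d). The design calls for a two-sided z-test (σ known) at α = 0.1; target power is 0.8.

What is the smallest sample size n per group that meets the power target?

n = 215 per group

For power 0.8 need Φ(δ − z_{0.05}) = 0.8, so δ = z_{0.05} + z_{0.20} = 1.645 + 0.842 = 2.486.
(Ignoring the negligible lower-tail rejection probability gives the usual closed-form inversion.)
δ = d·√(n/2) ⇒ n = 2(δ/d)² = 2 × (2.486 / 0.24)² = 214.67.
Round up to the next whole unit.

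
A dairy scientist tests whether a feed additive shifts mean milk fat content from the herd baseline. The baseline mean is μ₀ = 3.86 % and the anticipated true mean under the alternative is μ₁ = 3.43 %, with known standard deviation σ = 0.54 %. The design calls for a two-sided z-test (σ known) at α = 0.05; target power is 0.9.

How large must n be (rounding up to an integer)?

n = 17

Standardized effect: d = |μ₁ − μ₀| / σ = |3.43 − 3.86| / 0.54 = 0.7963
Set Φ(δ − 1.960) = 0.9; then δ − 1.960 = Φ⁻¹(0.9) = 1.282, giving δ = 3.242.
(The Φ(−δ − z_{α/2}) term is vanishingly small for δ > 0 and is dropped in the standard sample-size formula.)
δ = d·√n ⇒ n = (δ/d)² = (3.242 / 0.7963)² = 16.57.
Round up to the next whole unit.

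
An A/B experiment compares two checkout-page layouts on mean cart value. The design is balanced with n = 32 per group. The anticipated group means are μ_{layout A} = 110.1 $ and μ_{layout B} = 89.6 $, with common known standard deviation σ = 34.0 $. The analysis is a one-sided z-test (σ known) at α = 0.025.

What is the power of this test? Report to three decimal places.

Power ≈ 0.674

Standardized effect: d = |μ_{layout A} − μ_{layout B}| / σ = |110.1 − 89.6| / 34.0 = 0.6029
Noncentrality parameter: δ = d·√(n/2) = 0.6029 × √(32/2) = 2.4118
One-sided α = 0.025 → critical value z_{0.025} = 1.960.
Power = Φ(δ − 1.960) = Φ(0.452) = 0.6743.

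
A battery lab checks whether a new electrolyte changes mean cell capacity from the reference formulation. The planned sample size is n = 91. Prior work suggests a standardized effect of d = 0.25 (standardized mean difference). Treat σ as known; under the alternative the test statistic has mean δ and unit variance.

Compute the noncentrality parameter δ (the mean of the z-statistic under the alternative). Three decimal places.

δ ≈ 2.385

δ = d·√n = 0.25 × √91 = 2.3848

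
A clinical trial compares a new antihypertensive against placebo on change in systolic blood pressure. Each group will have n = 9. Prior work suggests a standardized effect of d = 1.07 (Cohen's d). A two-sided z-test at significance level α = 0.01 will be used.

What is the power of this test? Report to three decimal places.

Power ≈ 0.380

Noncentrality parameter: δ = d·√(n/2) = 1.07 × √(9/2) = 2.2698
Two-sided α = 0.01 → critical value z_{0.005} = 2.576.
Power = Φ(δ − 2.576) + Φ(−δ − 2.576) = Φ(-0.306) + Φ(-4.846) = 0.3798 + 0.0000 = 0.3798.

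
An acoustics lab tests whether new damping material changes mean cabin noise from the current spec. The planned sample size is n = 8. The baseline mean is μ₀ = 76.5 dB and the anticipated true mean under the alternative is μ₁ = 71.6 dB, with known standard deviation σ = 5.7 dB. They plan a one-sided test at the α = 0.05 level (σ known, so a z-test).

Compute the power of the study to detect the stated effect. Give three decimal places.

Standardized effect: d = |μ₁ − μ₀| / σ = |71.6 − 76.5| / 5.7 = 0.8596
Noncentrality parameter: δ = d·√n = 0.8596 × √8 = 2.4315
Critical value for a one-sided test at α = 0.05: z_α = 1.645.
Power = Φ(δ − 1.645) = Φ(0.787) = 0.7842.

Power ≈ 0.784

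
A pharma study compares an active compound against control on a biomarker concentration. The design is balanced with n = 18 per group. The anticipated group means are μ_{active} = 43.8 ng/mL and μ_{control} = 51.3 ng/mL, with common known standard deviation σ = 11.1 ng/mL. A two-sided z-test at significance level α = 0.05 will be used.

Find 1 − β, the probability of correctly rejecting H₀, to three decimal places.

Power ≈ 0.527

Standardized effect: d = |μ_{active} − μ_{control}| / σ = |43.8 − 51.3| / 11.1 = 0.6757
Noncentrality parameter: δ = d·√(n/2) = 0.6757 × √(18/2) = 2.0270
Two-sided α = 0.05 → critical value z_{0.025} = 1.960.
Power = Φ(δ − 1.960) + Φ(−δ − 1.960) = Φ(0.067) + Φ(-3.987) = 0.5267 + 0.0000 = 0.5268.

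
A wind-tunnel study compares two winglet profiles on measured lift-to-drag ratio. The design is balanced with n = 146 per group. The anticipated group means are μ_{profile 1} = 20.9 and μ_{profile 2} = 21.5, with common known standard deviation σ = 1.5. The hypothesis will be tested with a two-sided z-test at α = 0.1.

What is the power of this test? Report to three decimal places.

Standardized effect: d = |μ_{profile 1} − μ_{profile 2}| / σ = |20.9 − 21.5| / 1.5 = 0.4000
Noncentrality parameter: λ = d·√(n/2) = 0.4000 × √(146/2) = 3.4176
Critical value for a two-sided test at α = 0.1: z_{α/2} = 1.645.
Power = Φ(λ − 1.645) + Φ(−λ − 1.645) = Φ(1.773) + Φ(-5.062) = 0.9619 + 0.0000 = 0.9619.

Power ≈ 0.962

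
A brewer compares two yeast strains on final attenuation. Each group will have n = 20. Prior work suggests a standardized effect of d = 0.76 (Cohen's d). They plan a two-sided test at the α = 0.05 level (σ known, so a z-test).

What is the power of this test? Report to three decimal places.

Power ≈ 0.671

Noncentrality parameter: δ = d·√(n/2) = 0.76 × √(20/2) = 2.4033
Critical value for a two-sided test at α = 0.05: z_{α/2} = 1.960.
Power = Φ(δ − 1.960) + Φ(−δ − 1.960) = Φ(0.443) + Φ(-4.363) = 0.6712 + 0.0000 = 0.6713.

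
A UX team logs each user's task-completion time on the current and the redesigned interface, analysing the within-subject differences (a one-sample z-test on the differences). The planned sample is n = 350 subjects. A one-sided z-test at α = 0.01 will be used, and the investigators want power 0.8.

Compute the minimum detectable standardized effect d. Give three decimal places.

d ≈ 0.169

Need Φ(δ − 2.326) = 0.8, so δ = 2.326 + 0.842 = 3.168.
δ = d·√n ⇒ d = δ/√n = 3.168/√350 = 0.1693.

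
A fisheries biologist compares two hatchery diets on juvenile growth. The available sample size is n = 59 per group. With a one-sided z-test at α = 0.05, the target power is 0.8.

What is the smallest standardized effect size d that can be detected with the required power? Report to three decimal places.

Need Φ(δ − 1.645) = 0.8, so δ = 1.645 + 0.842 = 2.486.
δ = d·√(n/2) ⇒ d = δ/√(n/2) = 2.486/√(59/2) = 0.4578.

d ≈ 0.458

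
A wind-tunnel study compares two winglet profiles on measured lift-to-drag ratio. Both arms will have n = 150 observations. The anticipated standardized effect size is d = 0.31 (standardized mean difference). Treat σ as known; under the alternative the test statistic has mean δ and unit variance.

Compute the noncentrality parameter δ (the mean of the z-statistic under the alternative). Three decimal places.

The noncentrality parameter scales effect size by the design's sample-size factor: δ = d·√(n/2) = 0.31 × √(150/2) = 2.6847

δ ≈ 2.685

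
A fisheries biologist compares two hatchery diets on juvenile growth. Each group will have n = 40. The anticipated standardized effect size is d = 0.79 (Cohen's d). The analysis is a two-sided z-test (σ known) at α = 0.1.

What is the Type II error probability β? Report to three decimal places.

Noncentrality parameter: δ = d·√(n/2) = 0.79 × √(40/2) = 3.5330
Critical value for a two-sided test at α = 0.1: z_{α/2} = 1.645.
Power = Φ(δ − 1.645) + Φ(−δ − 1.645) = Φ(1.888) + Φ(-5.178) = 0.9705 + 0.0000 = 0.9705.
Type II error: β = 1 − power = 1 − 0.9705 = 0.0295.

β ≈ 0.030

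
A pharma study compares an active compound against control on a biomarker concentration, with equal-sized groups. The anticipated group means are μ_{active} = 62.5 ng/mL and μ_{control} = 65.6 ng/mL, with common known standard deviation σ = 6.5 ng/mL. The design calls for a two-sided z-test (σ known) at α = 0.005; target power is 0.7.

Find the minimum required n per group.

n = 98 per group

Standardized effect: d = |μ_{active} − μ_{control}| / σ = |62.5 − 65.6| / 6.5 = 0.4769
For power 0.7 need Φ(δ − z_{0.0025}) = 0.7, so δ = z_{0.0025} + z_{0.30} = 2.807 + 0.524 = 3.331.
(Ignoring the negligible lower-tail rejection probability gives the usual closed-form inversion.)
δ = d·√(n/2) ⇒ n = 2(δ/d)² = 2 × (3.331 / 0.4769)² = 97.59.
Rounding up, n = 98 per group.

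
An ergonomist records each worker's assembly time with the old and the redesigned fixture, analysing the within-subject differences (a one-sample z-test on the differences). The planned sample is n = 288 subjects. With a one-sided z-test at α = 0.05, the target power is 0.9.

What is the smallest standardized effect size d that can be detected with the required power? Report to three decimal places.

Need Φ(δ − 1.645) = 0.9, so δ = 1.645 + 1.282 = 2.926.
δ = d·√n ⇒ d = δ/√n = 2.926/√288 = 0.1724.

d ≈ 0.172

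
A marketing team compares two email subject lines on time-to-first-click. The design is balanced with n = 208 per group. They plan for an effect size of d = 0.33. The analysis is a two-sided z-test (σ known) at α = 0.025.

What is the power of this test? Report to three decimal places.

Power ≈ 0.869

Noncentrality parameter: δ = d·√(n/2) = 0.33 × √(208/2) = 3.3654
Critical value for a two-sided test at α = 0.025: z_{α/2} = 2.241.
Power = Φ(δ − 2.241) + Φ(−δ − 2.241) = Φ(1.124) + Φ(-5.607) = 0.8695 + 0.0000 = 0.8695.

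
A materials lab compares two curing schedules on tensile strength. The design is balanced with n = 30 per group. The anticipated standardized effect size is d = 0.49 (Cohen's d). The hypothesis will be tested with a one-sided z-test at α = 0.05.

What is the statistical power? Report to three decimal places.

Noncentrality parameter: δ = d·√(n/2) = 0.49 × √(30/2) = 1.8978
Critical value for a one-sided test at α = 0.05: z_α = 1.645.
Power = P(Z > 1.645 − δ) = Φ(0.253) = 0.5998.

Power ≈ 0.600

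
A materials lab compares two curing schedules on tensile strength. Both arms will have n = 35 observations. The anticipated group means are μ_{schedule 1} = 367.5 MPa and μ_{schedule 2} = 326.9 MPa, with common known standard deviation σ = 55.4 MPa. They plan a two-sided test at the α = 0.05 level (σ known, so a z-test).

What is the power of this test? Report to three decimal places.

Power ≈ 0.866

Standardized effect: d = |μ_{schedule 1} − μ_{schedule 2}| / σ = |367.5 − 326.9| / 55.4 = 0.7329
Noncentrality parameter: δ = d·√(n/2) = 0.7329 × √(35/2) = 3.0657
Critical value for a two-sided test at α = 0.05: z_{α/2} = 1.960.
Power = Φ(δ − 1.960) + Φ(−δ − 1.960) = Φ(1.106) + Φ(-5.026) = 0.8656 + 0.0000 = 0.8656.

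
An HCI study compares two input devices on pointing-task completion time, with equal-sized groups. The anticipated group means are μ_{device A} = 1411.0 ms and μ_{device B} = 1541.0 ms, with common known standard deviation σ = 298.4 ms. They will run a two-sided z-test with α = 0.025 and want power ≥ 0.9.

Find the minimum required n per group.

n = 131 per group

Standardized effect: d = |μ_{device A} − μ_{device B}| / σ = |1411.0 − 1541.0| / 298.4 = 0.4357
For power 0.9 need Φ(δ − z_{0.0125}) = 0.9, so δ = z_{0.0125} + z_{0.10} = 2.241 + 1.282 = 3.523.
(For δ > 0 the lower-tail rejection region contributes negligibly to power, so the one-term inversion is standard.)
δ = d·√(n/2) ⇒ n = 2(δ/d)² = 2 × (3.523 / 0.4357)² = 130.78.
Round up to the next whole unit.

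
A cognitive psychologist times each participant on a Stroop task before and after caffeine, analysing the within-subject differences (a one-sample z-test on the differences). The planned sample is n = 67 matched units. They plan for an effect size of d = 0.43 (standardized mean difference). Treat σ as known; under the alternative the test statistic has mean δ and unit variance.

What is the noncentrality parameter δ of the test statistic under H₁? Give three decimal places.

The noncentrality parameter scales effect size by the design's sample-size factor: δ = d·√n = 0.43 × √67 = 3.5197

δ ≈ 3.520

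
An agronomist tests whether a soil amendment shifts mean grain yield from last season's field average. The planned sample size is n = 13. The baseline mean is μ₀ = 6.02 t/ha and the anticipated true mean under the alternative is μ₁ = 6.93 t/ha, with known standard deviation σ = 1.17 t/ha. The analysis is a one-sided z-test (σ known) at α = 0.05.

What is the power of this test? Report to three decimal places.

Standardized effect: d = |μ₁ − μ₀| / σ = |6.93 − 6.02| / 1.17 = 0.7778
Noncentrality parameter: δ = d·√n = 0.7778 × √13 = 2.8043
One-sided α = 0.05 → critical value z_{0.05} = 1.645.
Power = P(Z > 1.645 − δ) = Φ(1.159) = 0.8769.

Power ≈ 0.877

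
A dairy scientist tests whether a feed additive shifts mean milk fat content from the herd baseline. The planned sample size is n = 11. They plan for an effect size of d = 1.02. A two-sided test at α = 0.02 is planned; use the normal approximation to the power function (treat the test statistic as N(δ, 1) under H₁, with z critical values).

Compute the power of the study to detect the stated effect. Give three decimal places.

Noncentrality parameter: δ = d·√n = 1.02 × √11 = 3.3830
Critical value for a two-sided test at α = 0.02: z_{α/2} = 2.326.
Power = Φ(δ − 2.326) + Φ(−δ − 2.326) = Φ(1.057) + Φ(-5.709) = 0.8547 + 0.0000 = 0.8547.

Power ≈ 0.855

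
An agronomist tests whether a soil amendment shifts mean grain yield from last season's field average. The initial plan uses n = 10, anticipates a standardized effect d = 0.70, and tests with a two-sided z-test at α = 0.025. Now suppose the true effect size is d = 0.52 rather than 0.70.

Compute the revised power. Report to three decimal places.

With d = 0.52: δ = d·√n = 0.52 × √10 = 1.6444. Critical value z_{0.0125} = 2.241.
Revised power = Φ(δ − 2.241) + Φ(−δ − 2.241) = Φ(-0.597) + Φ(-3.886) = 0.2752 + 0.0001 = 0.2753.

Power ≈ 0.275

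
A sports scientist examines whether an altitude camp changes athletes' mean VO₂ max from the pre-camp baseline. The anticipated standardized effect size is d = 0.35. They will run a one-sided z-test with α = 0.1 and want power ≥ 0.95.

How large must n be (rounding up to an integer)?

n = 70

For power 0.95 need Φ(δ − z_{0.1}) = 0.95, so δ = z_{0.1} + z_{0.05} = 1.282 + 1.645 = 2.926.
δ = d·√n ⇒ n = (δ/d)² = (2.926 / 0.35)² = 69.91.
Rounding up, n = 70.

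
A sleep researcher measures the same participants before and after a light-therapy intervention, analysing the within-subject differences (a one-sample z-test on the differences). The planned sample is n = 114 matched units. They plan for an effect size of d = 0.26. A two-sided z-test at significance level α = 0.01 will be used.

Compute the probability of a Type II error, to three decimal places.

Noncentrality parameter: δ = d·√n = 0.26 × √114 = 2.7760
Critical value for a two-sided test at α = 0.01: z_{α/2} = 2.576.
Power = Φ(δ − 2.576) + Φ(−δ − 2.576) = Φ(0.200) + Φ(-5.352) = 0.5793 + 0.0000 = 0.5793.
Type II error: β = 1 − power = 1 − 0.5793 = 0.4207.

β ≈ 0.421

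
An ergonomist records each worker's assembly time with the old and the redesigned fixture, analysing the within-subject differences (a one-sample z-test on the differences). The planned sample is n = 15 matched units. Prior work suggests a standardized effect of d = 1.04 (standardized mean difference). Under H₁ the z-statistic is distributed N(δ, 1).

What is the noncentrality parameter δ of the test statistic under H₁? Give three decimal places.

δ ≈ 4.028

The noncentrality parameter scales effect size by the design's sample-size factor: δ = d·√n = 1.04 × √15 = 4.0279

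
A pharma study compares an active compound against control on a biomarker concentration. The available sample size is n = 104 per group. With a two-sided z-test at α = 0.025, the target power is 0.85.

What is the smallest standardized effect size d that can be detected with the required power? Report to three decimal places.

d ≈ 0.455

Need Φ(δ − 2.241) = 0.85, so δ = 2.241 + 1.036 = 3.278.
(Lower-tail contribution to power is negligible for δ > 0.)
δ = d·√(n/2) ⇒ d = δ/√(n/2) = 3.278/√(104/2) = 0.4546.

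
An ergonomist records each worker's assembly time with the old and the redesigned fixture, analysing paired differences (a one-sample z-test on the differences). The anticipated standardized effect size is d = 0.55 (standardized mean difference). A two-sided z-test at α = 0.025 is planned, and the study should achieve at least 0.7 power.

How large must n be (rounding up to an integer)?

n = 26

Set Φ(δ − 2.241) = 0.7; then δ − 2.241 = Φ⁻¹(0.7) = 0.524, giving δ = 2.766.
(Ignoring the negligible lower-tail rejection probability gives the usual closed-form inversion.)
δ = d·√n ⇒ n = (δ/d)² = (2.766 / 0.55)² = 25.29.
Round up to the next whole unit.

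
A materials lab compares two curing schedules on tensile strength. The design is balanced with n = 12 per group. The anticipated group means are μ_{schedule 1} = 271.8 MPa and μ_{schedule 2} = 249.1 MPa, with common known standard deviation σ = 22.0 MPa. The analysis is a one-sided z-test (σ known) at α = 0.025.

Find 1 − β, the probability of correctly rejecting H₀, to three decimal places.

Standardized effect: d = |μ_{schedule 1} − μ_{schedule 2}| / σ = |271.8 − 249.1| / 22.0 = 1.0318
Noncentrality parameter: δ = d·√(n/2) = 1.0318 × √(12/2) = 2.5274
Critical value for a one-sided test at α = 0.025: z_α = 1.960.
Power = P(Z > 1.960 − δ) = Φ(0.567) = 0.7148.

Power ≈ 0.715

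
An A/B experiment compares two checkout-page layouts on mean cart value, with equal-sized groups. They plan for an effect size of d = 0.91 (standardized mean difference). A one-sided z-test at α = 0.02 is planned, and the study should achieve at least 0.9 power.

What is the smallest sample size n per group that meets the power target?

n = 27 per group

Set Φ(δ − 2.054) = 0.9; then δ − 2.054 = Φ⁻¹(0.9) = 1.282, giving δ = 3.335.
δ = d·√(n/2) ⇒ n = 2(δ/d)² = 2 × (3.335 / 0.91)² = 26.87.
Round up to the next whole unit.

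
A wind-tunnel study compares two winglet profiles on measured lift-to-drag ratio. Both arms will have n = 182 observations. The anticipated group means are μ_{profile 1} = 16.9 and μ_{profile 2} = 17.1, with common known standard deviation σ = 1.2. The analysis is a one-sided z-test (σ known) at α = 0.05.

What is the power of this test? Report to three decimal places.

Standardized effect: d = |μ_{profile 1} − μ_{profile 2}| / σ = |16.9 − 17.1| / 1.2 = 0.1667
Noncentrality parameter: δ = d·√(n/2) = 0.1667 × √(182/2) = 1.5899
One-sided α = 0.05 → critical value z_{0.05} = 1.645.
Power = Φ(δ − 1.645) = Φ(-0.055) = 0.4781.

Power ≈ 0.478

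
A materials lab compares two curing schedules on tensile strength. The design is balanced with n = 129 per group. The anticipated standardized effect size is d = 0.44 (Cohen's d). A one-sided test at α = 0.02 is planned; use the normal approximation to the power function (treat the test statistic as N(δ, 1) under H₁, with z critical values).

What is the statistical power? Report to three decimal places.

Power ≈ 0.931

Noncentrality parameter: λ = d·√(n/2) = 0.44 × √(129/2) = 3.5337
Critical value for a one-sided test at α = 0.02: z_α = 2.054.
Power = Φ(λ − 2.054) = Φ(1.480) = 0.9306.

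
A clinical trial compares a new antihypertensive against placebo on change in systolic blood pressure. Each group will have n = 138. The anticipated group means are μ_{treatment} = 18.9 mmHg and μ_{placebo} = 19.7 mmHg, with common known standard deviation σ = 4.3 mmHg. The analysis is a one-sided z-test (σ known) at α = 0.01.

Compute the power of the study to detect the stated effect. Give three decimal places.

Power ≈ 0.217

Standardized effect: d = |μ_{treatment} − μ_{placebo}| / σ = |18.9 − 19.7| / 4.3 = 0.1860
Noncentrality parameter: δ = d·√(n/2) = 0.1860 × √(138/2) = 1.5454
One-sided α = 0.01 → critical value z_{0.01} = 2.326.
Power = Φ(δ − 2.326) = Φ(-0.781) = 0.2174.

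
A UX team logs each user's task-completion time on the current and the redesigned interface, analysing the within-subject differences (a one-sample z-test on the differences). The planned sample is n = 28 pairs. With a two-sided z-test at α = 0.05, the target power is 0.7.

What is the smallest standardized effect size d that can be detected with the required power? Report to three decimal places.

d ≈ 0.470

Required noncentrality: δ = z_{0.025} + z_{0.30} = 1.960 + 0.524 = 2.484.
(Lower-tail contribution to power is negligible for δ > 0.)
δ = d·√n ⇒ d = δ/√n = 2.484/√28 = 0.4695.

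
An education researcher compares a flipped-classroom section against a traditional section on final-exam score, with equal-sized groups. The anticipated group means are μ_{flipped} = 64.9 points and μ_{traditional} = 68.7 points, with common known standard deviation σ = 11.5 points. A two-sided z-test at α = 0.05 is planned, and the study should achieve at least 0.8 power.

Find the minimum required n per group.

n = 144 per group

Standardized effect: d = |μ_{flipped} − μ_{traditional}| / σ = |64.9 − 68.7| / 11.5 = 0.3304
For power 0.8 need Φ(δ − z_{0.025}) = 0.8, so δ = z_{0.025} + z_{0.20} = 1.960 + 0.842 = 2.802.
(For δ > 0 the lower-tail rejection region contributes negligibly to power, so the one-term inversion is standard.)
δ = d·√(n/2) ⇒ n = 2(δ/d)² = 2 × (2.802 / 0.3304)² = 143.77.
Rounding up, n = 144 per group.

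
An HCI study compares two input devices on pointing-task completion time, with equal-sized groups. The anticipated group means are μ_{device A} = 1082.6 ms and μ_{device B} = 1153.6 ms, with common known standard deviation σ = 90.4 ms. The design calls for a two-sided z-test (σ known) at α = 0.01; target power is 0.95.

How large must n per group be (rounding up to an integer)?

n = 58 per group

Standardized effect: d = |μ_{device A} − μ_{device B}| / σ = |1082.6 − 1153.6| / 90.4 = 0.7854
Set Φ(δ − 2.576) = 0.95; then δ − 2.576 = Φ⁻¹(0.95) = 1.645, giving δ = 4.221.
(Ignoring the negligible lower-tail rejection probability gives the usual closed-form inversion.)
δ = d·√(n/2) ⇒ n = 2(δ/d)² = 2 × (4.221 / 0.7854)² = 57.76.
Round up to the next whole unit.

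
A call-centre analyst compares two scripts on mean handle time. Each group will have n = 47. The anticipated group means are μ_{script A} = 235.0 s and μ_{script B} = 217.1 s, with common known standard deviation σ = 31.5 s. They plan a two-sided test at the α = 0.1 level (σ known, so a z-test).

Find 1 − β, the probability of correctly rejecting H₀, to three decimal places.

Power ≈ 0.866

Standardized effect: d = |μ_{script A} − μ_{script B}| / σ = |235.0 − 217.1| / 31.5 = 0.5683
Noncentrality parameter: δ = d·√(n/2) = 0.5683 × √(47/2) = 2.7547
Critical value for a two-sided test at α = 0.1: z_{α/2} = 1.645.
Power = Φ(δ − 1.645) + Φ(−δ − 1.645) = Φ(1.110) + Φ(-4.400) = 0.8665 + 0.0000 = 0.8665.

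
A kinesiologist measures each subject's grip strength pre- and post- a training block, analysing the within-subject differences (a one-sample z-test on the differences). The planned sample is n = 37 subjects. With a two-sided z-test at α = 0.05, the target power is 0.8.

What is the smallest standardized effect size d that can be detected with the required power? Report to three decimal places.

Need Φ(δ − 1.960) = 0.8, so δ = 1.960 + 0.842 = 2.802.
(The second rejection-region term Φ(−δ − z_{α/2}) is negligible and dropped.)
δ = d·√n ⇒ d = δ/√n = 2.802/√37 = 0.4606.

d ≈ 0.461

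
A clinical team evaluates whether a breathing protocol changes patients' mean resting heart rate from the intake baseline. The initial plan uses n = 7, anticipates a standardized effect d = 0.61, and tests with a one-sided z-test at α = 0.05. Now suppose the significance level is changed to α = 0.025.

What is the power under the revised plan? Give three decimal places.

Power ≈ 0.365

δ = d·√n = 0.61 × √7 = 1.6139 (unchanged). New critical value: z_{0.025} = 1.960.
Revised power = Φ(δ − 1.960) = Φ(-0.346) = 0.3647.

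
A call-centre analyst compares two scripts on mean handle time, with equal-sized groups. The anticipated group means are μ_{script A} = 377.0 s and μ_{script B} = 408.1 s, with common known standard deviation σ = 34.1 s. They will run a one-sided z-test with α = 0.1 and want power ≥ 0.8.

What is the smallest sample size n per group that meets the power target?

n = 11 per group

Standardized effect: d = |μ_{script A} − μ_{script B}| / σ = |377.0 − 408.1| / 34.1 = 0.9120
Set Φ(δ − 1.282) = 0.8; then δ − 1.282 = Φ⁻¹(0.8) = 0.842, giving δ = 2.123.
δ = d·√(n/2) ⇒ n = 2(δ/d)² = 2 × (2.123 / 0.9120)² = 10.84.
Round up to the next whole unit.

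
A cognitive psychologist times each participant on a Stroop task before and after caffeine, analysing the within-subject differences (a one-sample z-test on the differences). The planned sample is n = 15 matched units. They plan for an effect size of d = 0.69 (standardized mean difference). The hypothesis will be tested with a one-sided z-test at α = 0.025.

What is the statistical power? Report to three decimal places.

Noncentrality parameter: δ = d·√n = 0.69 × √15 = 2.6724
Critical value for a one-sided test at α = 0.025: z_α = 1.960.
Power = P(Z > 1.960 − δ) = Φ(0.712) = 0.7619.

Power ≈ 0.762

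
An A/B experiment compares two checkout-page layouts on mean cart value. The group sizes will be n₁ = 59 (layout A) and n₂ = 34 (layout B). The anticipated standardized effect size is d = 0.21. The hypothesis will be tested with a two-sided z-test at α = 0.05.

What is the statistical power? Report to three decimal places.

Power ≈ 0.164

Noncentrality parameter: δ = d / √(1/n₁ + 1/n₂) = 0.21 / √(1/59 + 1/34) = 0.9753
Two-sided α = 0.05 → critical value z_{0.025} = 1.960.
Power = Φ(δ − 1.960) + Φ(−δ − 1.960) = Φ(-0.985) + Φ(-2.935) = 0.1624 + 0.0017 = 0.1641.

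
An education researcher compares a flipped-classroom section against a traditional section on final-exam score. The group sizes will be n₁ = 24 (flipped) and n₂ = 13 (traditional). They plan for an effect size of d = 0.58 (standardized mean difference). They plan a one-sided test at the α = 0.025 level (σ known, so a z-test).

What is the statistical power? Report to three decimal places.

Noncentrality parameter: δ = d / √(1/n₁ + 1/n₂) = 0.58 / √(1/24 + 1/13) = 1.6842
One-sided α = 0.025 → critical value z_{0.025} = 1.960.
Power = P(Z > 1.960 − δ) = Φ(-0.276) = 0.3914.

Power ≈ 0.391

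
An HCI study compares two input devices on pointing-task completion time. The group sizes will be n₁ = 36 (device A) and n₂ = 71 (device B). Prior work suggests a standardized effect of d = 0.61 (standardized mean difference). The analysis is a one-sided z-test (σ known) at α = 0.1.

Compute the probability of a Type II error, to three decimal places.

Noncentrality parameter: δ = d / √(1/n₁ + 1/n₂) = 0.61 / √(1/36 + 1/71) = 2.9814
One-sided α = 0.1 → critical value z_{0.1} = 1.282.
Power = Φ(δ − 1.282) = Φ(1.700) = 0.9554.
Type II error: β = 1 − power = 1 − 0.9554 = 0.0446.

β ≈ 0.045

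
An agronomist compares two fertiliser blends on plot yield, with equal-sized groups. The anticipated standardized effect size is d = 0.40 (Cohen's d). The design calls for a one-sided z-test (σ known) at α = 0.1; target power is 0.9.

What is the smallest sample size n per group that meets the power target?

n = 83 per group

For power 0.9 need Φ(δ − z_{0.1}) = 0.9, so δ = z_{0.1} + z_{0.10} = 1.282 + 1.282 = 2.563.
δ = d·√(n/2) ⇒ n = 2(δ/d)² = 2 × (2.563 / 0.40)² = 82.12.
Round up to the next whole unit.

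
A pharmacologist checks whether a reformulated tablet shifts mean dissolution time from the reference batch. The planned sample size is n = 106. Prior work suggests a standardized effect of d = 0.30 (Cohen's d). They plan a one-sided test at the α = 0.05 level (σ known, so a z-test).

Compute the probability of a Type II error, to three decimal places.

Noncentrality parameter: δ = d·√n = 0.30 × √106 = 3.0887
Critical value for a one-sided test at α = 0.05: z_α = 1.645.
Power = Φ(δ − 1.645) = Φ(1.444) = 0.9256.
Type II error: β = 1 − power = 1 − 0.9256 = 0.0744.

β ≈ 0.074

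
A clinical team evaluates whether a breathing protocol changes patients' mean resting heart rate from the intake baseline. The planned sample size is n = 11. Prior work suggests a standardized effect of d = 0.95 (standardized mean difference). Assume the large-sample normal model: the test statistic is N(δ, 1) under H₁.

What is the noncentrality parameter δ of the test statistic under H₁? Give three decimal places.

δ ≈ 3.151

δ = d·√n = 0.95 × √11 = 3.1508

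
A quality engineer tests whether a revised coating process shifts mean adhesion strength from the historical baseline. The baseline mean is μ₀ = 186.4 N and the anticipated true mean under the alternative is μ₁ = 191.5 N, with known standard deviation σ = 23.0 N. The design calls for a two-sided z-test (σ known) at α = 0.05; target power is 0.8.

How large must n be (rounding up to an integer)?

n = 160

Standardized effect: d = |μ₁ − μ₀| / σ = |191.5 − 186.4| / 23.0 = 0.2217
Set Φ(δ − 1.960) = 0.8; then δ − 1.960 = Φ⁻¹(0.8) = 0.842, giving δ = 2.802.
(For δ > 0 the lower-tail rejection region contributes negligibly to power, so the one-term inversion is standard.)
δ = d·√n ⇒ n = (δ/d)² = (2.802 / 0.2217)² = 159.63.
Rounding up, n = 160.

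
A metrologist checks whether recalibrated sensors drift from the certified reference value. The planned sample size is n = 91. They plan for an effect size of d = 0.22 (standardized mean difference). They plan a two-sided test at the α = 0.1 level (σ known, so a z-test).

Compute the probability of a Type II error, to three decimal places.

β ≈ 0.325

Noncentrality parameter: λ = d·√n = 0.22 × √91 = 2.0987
Two-sided α = 0.1 → critical value z_{0.05} = 1.645.
Power = Φ(λ − 1.645) + Φ(−λ − 1.645) = Φ(0.454) + Φ(-3.744) = 0.6750 + 0.0001 = 0.6751.
Type II error: β = 1 − power = 1 − 0.6751 = 0.3249.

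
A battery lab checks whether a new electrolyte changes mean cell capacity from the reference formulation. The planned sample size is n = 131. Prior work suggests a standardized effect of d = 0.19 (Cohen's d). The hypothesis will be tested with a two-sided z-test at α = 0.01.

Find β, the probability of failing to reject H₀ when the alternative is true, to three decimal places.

β ≈ 0.656

Noncentrality parameter: δ = d·√n = 0.19 × √131 = 2.1746
Two-sided α = 0.01 → critical value z_{0.005} = 2.576.
Power = Φ(δ − 2.576) + Φ(−δ − 2.576) = Φ(-0.401) + Φ(-4.750) = 0.3441 + 0.0000 = 0.3441.
Type II error: β = 1 − power = 1 − 0.3441 = 0.6559.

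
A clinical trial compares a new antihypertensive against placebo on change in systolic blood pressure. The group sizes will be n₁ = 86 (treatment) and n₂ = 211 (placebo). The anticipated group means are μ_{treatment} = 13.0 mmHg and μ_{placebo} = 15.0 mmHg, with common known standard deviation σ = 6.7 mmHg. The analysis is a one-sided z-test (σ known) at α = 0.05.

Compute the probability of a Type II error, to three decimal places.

Standardized effect: d = |μ_{treatment} − μ_{placebo}| / σ = |13.0 − 15.0| / 6.7 = 0.2985
Noncentrality parameter: δ = d / √(1/n₁ + 1/n₂) = 0.2985 / √(1/86 + 1/211) = 2.3333
One-sided α = 0.05 → critical value z_{0.05} = 1.645.
Power = Φ(δ − 1.645) = Φ(0.688) = 0.7544.
Type II error: β = 1 − power = 1 − 0.7544 = 0.2456.

β ≈ 0.246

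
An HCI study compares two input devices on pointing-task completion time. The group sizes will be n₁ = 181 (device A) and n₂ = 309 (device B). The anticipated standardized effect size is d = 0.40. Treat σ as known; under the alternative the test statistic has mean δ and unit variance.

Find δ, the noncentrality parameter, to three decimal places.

δ ≈ 4.273

The noncentrality parameter scales effect size by the design's sample-size factor: δ = d / √(1/n₁ + 1/n₂) = 0.40 / √(1/181 + 1/309) = 4.2735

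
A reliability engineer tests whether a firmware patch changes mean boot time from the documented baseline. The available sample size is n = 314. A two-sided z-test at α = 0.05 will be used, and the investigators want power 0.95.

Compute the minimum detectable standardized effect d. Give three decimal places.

Required noncentrality: δ = z_{0.025} + z_{0.05} = 1.960 + 1.645 = 3.605.
(Lower-tail contribution to power is negligible for δ > 0.)
δ = d·√n ⇒ d = δ/√n = 3.605/√314 = 0.2034.

d ≈ 0.203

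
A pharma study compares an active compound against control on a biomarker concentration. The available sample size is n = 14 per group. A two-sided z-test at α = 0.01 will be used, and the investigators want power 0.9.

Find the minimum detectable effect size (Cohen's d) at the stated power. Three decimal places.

Required noncentrality: δ = z_{0.005} + z_{0.10} = 2.576 + 1.282 = 3.857.
(The second rejection-region term Φ(−δ − z_{α/2}) is negligible and dropped.)
δ = d·√(n/2) ⇒ d = δ/√(n/2) = 3.857/√(14/2) = 1.4580.

d ≈ 1.458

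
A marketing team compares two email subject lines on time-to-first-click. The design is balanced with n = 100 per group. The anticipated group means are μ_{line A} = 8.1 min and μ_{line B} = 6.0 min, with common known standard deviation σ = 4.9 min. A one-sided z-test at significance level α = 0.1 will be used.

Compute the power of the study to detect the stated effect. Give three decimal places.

Standardized effect: d = |μ_{line A} − μ_{line B}| / σ = |8.1 − 6.0| / 4.9 = 0.4286
Noncentrality parameter: λ = d·√(n/2) = 0.4286 × √(100/2) = 3.0305
One-sided α = 0.1 → critical value z_{0.1} = 1.282.
Power = P(Z > 1.282 − λ) = Φ(1.749) = 0.9598.

Power ≈ 0.960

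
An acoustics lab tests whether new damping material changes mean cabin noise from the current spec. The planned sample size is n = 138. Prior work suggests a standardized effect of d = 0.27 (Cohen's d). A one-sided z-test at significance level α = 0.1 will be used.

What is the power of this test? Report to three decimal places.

Noncentrality parameter: δ = d·√n = 0.27 × √138 = 3.1718
Critical value for a one-sided test at α = 0.1: z_α = 1.282.
Power = Φ(δ − 1.282) = Φ(1.890) = 0.9706.

Power ≈ 0.971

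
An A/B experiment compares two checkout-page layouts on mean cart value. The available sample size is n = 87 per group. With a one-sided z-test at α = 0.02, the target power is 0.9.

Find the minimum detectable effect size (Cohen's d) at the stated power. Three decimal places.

d ≈ 0.506

Need Φ(δ − 2.054) = 0.9, so δ = 2.054 + 1.282 = 3.335.
δ = d·√(n/2) ⇒ d = δ/√(n/2) = 3.335/√(87/2) = 0.5057.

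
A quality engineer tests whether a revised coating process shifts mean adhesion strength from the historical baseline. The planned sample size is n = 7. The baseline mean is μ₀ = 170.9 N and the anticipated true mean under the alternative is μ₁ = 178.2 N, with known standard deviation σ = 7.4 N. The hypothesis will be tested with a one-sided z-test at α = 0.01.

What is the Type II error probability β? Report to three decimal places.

Standardized effect: d = |μ₁ − μ₀| / σ = |178.2 − 170.9| / 7.4 = 0.9865
Noncentrality parameter: δ = d·√n = 0.9865 × √7 = 2.6100
One-sided α = 0.01 → critical value z_{0.01} = 2.326.
Power = Φ(δ − 2.326) = Φ(0.284) = 0.6117.
Type II error: β = 1 − power = 1 − 0.6117 = 0.3883.

β ≈ 0.388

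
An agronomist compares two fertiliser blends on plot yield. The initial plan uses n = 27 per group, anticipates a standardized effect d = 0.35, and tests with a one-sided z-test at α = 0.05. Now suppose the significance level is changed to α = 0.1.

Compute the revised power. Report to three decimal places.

Power ≈ 0.502

δ = d·√(n/2) = 0.35 × √(27/2) = 1.2860 (unchanged). New critical value: z_{0.1} = 1.282.
Revised power = Φ(δ − 1.282) = Φ(0.004) = 0.5018.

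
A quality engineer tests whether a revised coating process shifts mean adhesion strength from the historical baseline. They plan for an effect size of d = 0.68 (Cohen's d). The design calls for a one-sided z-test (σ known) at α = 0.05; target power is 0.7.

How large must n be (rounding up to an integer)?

n = 11

Set Φ(δ − 1.645) = 0.7; then δ − 1.645 = Φ⁻¹(0.7) = 0.524, giving δ = 2.169.
δ = d·√n ⇒ n = (δ/d)² = (2.169 / 0.68)² = 10.18.
Rounding up, n = 11.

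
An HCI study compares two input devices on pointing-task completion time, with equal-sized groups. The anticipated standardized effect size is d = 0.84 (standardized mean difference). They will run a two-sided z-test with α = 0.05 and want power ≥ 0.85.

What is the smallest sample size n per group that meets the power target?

For power 0.85 need Φ(δ − z_{0.025}) = 0.85, so δ = z_{0.025} + z_{0.15} = 1.960 + 1.036 = 2.996.
(For δ > 0 the lower-tail rejection region contributes negligibly to power, so the one-term inversion is standard.)
δ = d·√(n/2) ⇒ n = 2(δ/d)² = 2 × (2.996 / 0.84)² = 25.45.
Rounding up, n = 26 per group.

n = 26 per group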